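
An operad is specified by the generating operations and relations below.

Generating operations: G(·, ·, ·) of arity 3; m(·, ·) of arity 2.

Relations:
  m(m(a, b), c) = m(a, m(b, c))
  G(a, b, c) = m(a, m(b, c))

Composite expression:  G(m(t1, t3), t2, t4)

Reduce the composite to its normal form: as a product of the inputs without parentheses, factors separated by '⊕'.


t1 ⊕ t3 ⊕ t2 ⊕ t4

All parenthesizations of G agree; list the t-inputs left to right.
m(t1, t3) unparenthesizes to t1 ⊕ t3
G(m(t1, t3), t2, t4) unparenthesizes to t1 ⊕ t3 ⊕ t2 ⊕ t4


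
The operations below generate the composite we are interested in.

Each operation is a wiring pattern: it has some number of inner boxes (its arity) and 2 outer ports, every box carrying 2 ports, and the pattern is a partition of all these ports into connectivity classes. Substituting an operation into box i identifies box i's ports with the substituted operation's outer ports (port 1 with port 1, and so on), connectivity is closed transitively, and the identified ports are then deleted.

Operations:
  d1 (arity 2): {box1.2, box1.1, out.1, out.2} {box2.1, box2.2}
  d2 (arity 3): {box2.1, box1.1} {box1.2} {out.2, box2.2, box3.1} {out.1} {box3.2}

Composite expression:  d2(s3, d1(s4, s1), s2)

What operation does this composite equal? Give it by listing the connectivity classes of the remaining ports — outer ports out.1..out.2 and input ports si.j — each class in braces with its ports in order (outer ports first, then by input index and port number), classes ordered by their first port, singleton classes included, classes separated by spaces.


{out.1} {out.2, s2.1, s3.1, s4.1, s4.2} {s1.1, s1.2} {s2.2} {s3.2}

Treat the ports identified at d2 as solder joints: merge, then drop.
composing d1 on (s4, s1), with out.j its own outer ports: {out.1, out.2, s4.1, s4.2} {s1.1, s1.2}
composing d2 on (s3, s4, s1, s2), with out.j its own outer ports: {out.1} {out.2, s2.1, s3.1, s4.1, s4.2} {s1.1, s1.2} {s2.2} {s3.2}


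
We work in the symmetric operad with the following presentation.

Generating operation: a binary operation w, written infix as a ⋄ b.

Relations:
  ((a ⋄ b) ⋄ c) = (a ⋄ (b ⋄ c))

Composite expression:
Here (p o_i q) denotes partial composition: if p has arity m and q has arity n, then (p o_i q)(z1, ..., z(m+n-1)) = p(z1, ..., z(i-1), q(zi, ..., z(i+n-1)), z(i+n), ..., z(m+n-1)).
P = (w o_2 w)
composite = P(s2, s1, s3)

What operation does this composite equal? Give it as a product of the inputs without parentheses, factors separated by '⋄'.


Associativity of w dissolves the nesting; only the s-input order survives.
(s1 ⋄ s3) spells out as s1 ⋄ s3
(s2 ⋄ (s1 ⋄ s3)) spells out as s2 ⋄ s1 ⋄ s3

s2 ⋄ s1 ⋄ s3


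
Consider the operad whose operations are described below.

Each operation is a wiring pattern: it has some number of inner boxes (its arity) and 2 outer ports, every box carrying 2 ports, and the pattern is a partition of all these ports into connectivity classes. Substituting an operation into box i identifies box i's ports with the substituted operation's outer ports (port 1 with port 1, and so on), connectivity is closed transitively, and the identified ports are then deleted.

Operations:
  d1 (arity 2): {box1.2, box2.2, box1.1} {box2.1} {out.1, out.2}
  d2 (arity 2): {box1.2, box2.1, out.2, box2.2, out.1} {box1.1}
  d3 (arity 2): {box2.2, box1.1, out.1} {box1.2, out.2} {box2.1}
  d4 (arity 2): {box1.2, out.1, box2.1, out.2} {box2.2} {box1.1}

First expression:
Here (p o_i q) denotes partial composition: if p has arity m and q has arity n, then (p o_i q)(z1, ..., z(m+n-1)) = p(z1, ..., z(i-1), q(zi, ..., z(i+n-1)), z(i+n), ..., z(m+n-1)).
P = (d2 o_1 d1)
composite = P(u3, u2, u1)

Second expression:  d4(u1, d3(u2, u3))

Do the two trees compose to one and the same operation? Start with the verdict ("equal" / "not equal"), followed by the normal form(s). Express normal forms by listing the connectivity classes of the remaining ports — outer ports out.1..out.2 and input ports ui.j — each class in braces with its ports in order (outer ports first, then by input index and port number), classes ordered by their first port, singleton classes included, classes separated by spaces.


Reducing the first expression gives {out.1, out.2, u1.1, u1.2} {u2.1} {u2.2, u3.1, u3.2}
Reducing the second expression gives {out.1, out.2, u1.2, u2.1, u3.2} {u1.1} {u2.2} {u3.1}
The forms do not match — not equal.

not equal — first {out.1, out.2, u1.1, u1.2} {u2.1} {u2.2, u3.1, u3.2}, second {out.1, out.2, u1.2, u2.1, u3.2} {u1.1} {u2.2} {u3.1}


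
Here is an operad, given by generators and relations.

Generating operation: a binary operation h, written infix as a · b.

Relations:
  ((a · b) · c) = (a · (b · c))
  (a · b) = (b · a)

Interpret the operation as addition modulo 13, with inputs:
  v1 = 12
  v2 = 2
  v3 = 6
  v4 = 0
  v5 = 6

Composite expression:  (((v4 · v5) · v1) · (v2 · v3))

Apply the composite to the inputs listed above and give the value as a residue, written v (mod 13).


0 (mod 13)


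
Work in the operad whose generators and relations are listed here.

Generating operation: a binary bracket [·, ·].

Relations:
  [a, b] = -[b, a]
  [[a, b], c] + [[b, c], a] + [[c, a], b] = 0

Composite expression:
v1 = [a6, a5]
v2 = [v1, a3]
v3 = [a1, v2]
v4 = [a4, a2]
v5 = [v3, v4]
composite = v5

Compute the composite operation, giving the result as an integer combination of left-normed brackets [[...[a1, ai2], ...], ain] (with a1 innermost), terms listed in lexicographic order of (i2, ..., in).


-[[[[[a1, a3], a5], a6], a2], a4] + [[[[[a1, a3], a5], a6], a4], a2] + [[[[[a1, a3], a6], a5], a2], a4] - [[[[[a1, a3], a6], a5], a4], a2] + [[[[[a1, a5], a6], a3], a2], a4] - [[[[[a1, a5], a6], a3], a4], a2] - [[[[[a1, a6], a5], a3], a2], a4] + [[[[[a1, a6], a5], a3], a4], a2]

Expand each bracket as ab - ba; the a1-initial words give the coefficients.
Composite bracket: [[a1, [[a6, a5], a3]], [a4, a2]]
Expanding via [a, b] = ab - ba: 32 signed words (2^5 = 32).
Collect the words opening with a1:
  the word a1a3a5a6a2a4 carries sign -1 and contributes -[[[[[a1, a3], a5], a6], a2], a4]
  the word a1a3a5a6a4a2 carries sign +1 and contributes +[[[[[a1, a3], a5], a6], a4], a2]
  the word a1a3a6a5a2a4 carries sign +1 and contributes +[[[[[a1, a3], a6], a5], a2], a4]
  the word a1a3a6a5a4a2 carries sign -1 and contributes -[[[[[a1, a3], a6], a5], a4], a2]
  the word a1a5a6a3a2a4 carries sign +1 and contributes +[[[[[a1, a5], a6], a3], a2], a4]
  the word a1a5a6a3a4a2 carries sign -1 and contributes -[[[[[a1, a5], a6], a3], a4], a2]
  the word a1a6a5a3a2a4 carries sign -1 and contributes -[[[[[a1, a6], a5], a3], a2], a4]
  the word a1a6a5a3a4a2 carries sign +1 and contributes +[[[[[a1, a6], a5], a3], a4], a2]


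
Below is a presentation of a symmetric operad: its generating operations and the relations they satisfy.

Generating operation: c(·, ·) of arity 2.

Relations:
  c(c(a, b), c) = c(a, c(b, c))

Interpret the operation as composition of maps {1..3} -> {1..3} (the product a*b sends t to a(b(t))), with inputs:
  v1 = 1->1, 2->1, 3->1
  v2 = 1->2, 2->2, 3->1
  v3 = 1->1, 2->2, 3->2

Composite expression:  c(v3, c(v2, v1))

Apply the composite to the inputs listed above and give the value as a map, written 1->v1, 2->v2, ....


1->2, 2->2, 3->2


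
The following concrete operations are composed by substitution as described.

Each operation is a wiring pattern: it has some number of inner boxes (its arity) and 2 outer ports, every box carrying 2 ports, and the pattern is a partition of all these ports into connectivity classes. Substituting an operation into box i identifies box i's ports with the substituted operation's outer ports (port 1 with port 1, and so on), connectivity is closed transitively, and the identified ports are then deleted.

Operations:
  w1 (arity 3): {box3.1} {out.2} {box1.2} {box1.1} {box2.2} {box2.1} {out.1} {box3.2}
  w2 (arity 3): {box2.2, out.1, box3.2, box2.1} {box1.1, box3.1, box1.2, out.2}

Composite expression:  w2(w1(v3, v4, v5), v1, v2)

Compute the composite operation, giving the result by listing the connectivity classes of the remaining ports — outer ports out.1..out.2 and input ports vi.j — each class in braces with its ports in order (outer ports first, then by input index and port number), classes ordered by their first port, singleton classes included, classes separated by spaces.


{out.1, v1.1, v1.2, v2.2} {out.2, v2.1} {v3.1} {v3.2} {v4.1} {v4.2} {v5.1} {v5.2}

Connectivity passes through glued w2-boundaries; trace each wire chain.
composing w1 on (v3, v4, v5), with out.j its own outer ports: {out.1} {out.2} {v3.1} {v3.2} {v4.1} {v4.2} {v5.1} {v5.2}
composing w2 on (v3, v4, v5, v1, v2), with out.j its own outer ports: {out.1, v1.1, v1.2, v2.2} {out.2, v2.1} {v3.1} {v3.2} {v4.1} {v4.2} {v5.1} {v5.2}


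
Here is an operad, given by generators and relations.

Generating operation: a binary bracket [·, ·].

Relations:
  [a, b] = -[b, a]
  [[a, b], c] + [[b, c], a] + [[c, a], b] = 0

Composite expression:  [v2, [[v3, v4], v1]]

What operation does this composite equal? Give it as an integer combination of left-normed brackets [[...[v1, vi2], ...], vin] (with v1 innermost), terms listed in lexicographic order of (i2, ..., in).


[[[v1, v3], v4], v2] - [[[v1, v4], v3], v2]

Left-normed coefficients sit on the v1-initial expansion words.
Composite bracket: [v2, [[v3, v4], v1]]
Each bracket splits as ab - ba, giving 8 signed words (2^3 = 8).
Collect the words opening with v1:
  v1v3v4v2 (sign +1) contributes +[[[v1, v3], v4], v2]
  v1v4v3v2 (sign -1) contributes -[[[v1, v4], v3], v2]


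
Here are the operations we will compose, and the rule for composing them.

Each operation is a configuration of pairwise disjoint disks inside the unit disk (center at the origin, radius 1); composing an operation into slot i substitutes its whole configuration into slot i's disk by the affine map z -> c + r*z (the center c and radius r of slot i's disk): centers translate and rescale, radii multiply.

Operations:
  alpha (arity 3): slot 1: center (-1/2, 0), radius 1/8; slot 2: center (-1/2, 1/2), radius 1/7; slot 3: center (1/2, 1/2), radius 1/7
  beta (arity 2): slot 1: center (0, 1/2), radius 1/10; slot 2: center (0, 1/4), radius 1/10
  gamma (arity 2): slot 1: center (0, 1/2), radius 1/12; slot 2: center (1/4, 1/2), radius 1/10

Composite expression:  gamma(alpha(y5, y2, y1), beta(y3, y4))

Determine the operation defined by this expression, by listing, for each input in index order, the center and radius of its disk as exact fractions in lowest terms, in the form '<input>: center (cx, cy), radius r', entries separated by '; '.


y1: center (1/24, 13/24), radius 1/84; y2: center (-1/24, 13/24), radius 1/84; y3: center (1/4, 11/20), radius 1/100; y4: center (1/4, 21/40), radius 1/100; y5: center (-1/24, 1/2), radius 1/96

Only the slot chain above each y matters under gamma; compose those maps.
input y5: applying the 2 nested substitutions gives center (-1/24, 1/2), radius 1/96
input y2: applying the 2 nested substitutions gives center (-1/24, 13/24), radius 1/84
input y1: applying the 2 nested substitutions gives center (1/24, 13/24), radius 1/84
input y3: applying the 2 nested substitutions gives center (1/4, 11/20), radius 1/100
input y4: applying the 2 nested substitutions gives center (1/4, 21/40), radius 1/100


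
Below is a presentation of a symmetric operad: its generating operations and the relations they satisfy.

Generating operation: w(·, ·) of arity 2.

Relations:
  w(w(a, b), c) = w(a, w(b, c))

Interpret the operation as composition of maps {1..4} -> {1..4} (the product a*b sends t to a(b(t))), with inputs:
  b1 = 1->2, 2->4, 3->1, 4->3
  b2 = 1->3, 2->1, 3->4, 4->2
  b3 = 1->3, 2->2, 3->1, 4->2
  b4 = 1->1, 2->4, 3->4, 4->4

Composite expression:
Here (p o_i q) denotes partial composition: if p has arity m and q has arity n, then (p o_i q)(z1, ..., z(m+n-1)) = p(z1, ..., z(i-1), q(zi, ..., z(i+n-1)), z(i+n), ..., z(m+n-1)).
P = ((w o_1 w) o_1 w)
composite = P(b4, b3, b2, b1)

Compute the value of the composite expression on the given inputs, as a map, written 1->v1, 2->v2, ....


1->4, 2->4, 3->1, 4->4


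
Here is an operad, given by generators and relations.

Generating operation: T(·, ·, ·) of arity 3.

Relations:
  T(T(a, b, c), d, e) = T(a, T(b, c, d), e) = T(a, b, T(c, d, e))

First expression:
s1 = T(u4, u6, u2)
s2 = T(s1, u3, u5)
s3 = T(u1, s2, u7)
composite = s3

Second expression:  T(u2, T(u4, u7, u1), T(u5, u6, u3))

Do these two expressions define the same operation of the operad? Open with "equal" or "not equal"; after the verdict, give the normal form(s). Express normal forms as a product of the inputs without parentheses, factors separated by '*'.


not equal; the first gives u1 * u4 * u6 * u2 * u3 * u5 * u7 and the second u2 * u4 * u7 * u1 * u5 * u6 * u3

Normal form of the first expression: u1 * u4 * u6 * u2 * u3 * u5 * u7
Normal form of the second expression: u2 * u4 * u7 * u1 * u5 * u6 * u3
Distinct normal forms: not equal.


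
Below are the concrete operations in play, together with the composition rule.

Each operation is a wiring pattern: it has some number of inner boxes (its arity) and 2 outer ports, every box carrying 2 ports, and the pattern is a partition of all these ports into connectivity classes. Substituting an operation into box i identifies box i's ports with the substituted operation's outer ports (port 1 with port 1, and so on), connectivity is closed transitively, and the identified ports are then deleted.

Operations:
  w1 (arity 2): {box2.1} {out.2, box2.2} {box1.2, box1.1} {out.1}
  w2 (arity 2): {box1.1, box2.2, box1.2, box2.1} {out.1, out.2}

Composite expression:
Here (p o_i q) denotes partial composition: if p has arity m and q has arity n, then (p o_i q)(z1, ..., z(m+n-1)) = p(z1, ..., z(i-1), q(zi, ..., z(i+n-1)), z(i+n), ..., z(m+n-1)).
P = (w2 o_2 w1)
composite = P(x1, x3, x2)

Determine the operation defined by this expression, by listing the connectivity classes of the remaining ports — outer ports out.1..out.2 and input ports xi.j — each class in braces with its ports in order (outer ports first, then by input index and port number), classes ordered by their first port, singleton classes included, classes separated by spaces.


{out.1, out.2} {x1.1, x1.2, x2.2} {x2.1} {x3.1, x3.2}

Substituting into w2 glues patterns; closure does the rest.
through w1, on inputs (x3, x2): {out.1} {out.2, x2.2} {x2.1} {x3.1, x3.2} (out.j = stage outer ports)
through w2, on inputs (x1, x3, x2): {out.1, out.2} {x1.1, x1.2, x2.2} {x2.1} {x3.1, x3.2} (out.j = stage outer ports)


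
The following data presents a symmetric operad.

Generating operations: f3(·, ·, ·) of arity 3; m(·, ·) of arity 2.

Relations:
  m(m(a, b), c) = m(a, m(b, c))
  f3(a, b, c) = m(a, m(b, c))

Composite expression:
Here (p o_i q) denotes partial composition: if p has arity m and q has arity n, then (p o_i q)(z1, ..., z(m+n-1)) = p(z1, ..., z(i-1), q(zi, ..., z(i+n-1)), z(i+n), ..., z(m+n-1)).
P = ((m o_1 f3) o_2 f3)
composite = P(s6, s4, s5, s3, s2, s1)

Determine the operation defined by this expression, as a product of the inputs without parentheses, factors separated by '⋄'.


s6 ⋄ s4 ⋄ s5 ⋄ s3 ⋄ s2 ⋄ s1

Key point: m is associative — brackets drop, the s-order remains.
f3(s4, s5, s3) linearizes to s4 ⋄ s5 ⋄ s3
f3(s6, f3(s4, s5, s3), s2) linearizes to s6 ⋄ s4 ⋄ s5 ⋄ s3 ⋄ s2
m(f3(s6, f3(s4, s5, s3), s2), s1) linearizes to s6 ⋄ s4 ⋄ s5 ⋄ s3 ⋄ s2 ⋄ s1


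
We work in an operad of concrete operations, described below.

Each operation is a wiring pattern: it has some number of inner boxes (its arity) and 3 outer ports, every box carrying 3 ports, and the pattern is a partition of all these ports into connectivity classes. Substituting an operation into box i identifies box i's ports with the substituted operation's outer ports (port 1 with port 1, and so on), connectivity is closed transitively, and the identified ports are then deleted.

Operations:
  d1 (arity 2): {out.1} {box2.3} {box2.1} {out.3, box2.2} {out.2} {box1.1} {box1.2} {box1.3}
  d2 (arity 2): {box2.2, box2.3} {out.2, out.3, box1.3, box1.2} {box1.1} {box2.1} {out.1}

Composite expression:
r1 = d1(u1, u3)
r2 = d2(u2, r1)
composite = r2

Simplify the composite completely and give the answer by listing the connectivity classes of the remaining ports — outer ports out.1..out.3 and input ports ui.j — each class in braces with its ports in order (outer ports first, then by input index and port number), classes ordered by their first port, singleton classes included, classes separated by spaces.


{out.1} {out.2, out.3, u2.2, u2.3} {u1.1} {u1.2} {u1.3} {u2.1} {u3.1} {u3.2} {u3.3}

Two ports join when wires chain via d2-identified ports.
the subtree at d1 composes to {out.1} {out.2} {out.3, u3.2} {u1.1} {u1.2} {u1.3} {u3.1} {u3.3} on (u1, u3); out.j = own outer ports
the subtree at d2 composes to {out.1} {out.2, out.3, u2.2, u2.3} {u1.1} {u1.2} {u1.3} {u2.1} {u3.1} {u3.2} {u3.3} on (u2, u1, u3); out.j = own outer ports


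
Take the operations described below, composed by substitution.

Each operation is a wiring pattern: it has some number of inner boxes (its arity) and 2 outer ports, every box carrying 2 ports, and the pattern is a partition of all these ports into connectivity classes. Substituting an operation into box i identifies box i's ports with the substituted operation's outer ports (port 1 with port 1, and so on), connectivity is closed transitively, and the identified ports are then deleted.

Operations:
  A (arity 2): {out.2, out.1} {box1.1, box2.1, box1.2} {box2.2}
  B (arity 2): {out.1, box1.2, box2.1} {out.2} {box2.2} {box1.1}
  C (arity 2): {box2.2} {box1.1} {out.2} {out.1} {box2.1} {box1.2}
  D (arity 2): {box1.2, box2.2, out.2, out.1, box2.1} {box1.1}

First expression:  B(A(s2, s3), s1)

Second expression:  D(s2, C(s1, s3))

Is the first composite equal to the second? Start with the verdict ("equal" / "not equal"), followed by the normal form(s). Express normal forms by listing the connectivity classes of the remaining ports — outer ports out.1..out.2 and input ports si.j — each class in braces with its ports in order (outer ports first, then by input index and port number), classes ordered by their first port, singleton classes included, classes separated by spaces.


The first expression reduces to {out.1, s1.1} {out.2} {s1.2} {s2.1, s2.2, s3.1} {s3.2}
The second expression reduces to {out.1, out.2, s2.2} {s1.1} {s1.2} {s2.1} {s3.1} {s3.2}
They disagree, so not equal.

not equal; first: {out.1, s1.1} {out.2} {s1.2} {s2.1, s2.2, s3.1} {s3.2}; second: {out.1, out.2, s2.2} {s1.1} {s1.2} {s2.1} {s3.1} {s3.2}


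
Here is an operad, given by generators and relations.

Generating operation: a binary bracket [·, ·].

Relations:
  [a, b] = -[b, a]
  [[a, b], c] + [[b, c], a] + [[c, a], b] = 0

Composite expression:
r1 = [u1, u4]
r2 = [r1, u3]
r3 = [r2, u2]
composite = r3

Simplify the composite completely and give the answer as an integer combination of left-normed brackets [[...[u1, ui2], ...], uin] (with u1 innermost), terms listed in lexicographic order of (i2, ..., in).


In the tensor algebra, words opening u1 carry the u1-anchored form.
Composite bracket: [[[u1, u4], u3], u2]
Under [a, b] = ab - ba we get 8 signed associative words (2^3 = 8).
Words beginning with u1 determine it all:
  u1u4u3u2 (sign +1) contributes +[[[u1, u4], u3], u2]

[[[u1, u4], u3], u2]


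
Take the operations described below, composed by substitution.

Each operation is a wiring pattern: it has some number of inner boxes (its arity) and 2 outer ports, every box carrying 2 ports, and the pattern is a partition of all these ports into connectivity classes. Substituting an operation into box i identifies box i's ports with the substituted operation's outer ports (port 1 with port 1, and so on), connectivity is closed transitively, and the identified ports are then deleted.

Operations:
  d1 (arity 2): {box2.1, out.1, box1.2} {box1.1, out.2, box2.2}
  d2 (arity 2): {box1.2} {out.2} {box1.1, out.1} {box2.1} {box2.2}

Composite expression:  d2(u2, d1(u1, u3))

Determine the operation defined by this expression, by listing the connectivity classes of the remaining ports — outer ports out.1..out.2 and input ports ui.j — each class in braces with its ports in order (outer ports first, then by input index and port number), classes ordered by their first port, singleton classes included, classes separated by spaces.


Reachability decides: close wires over d2-identified ports.
composing d1 on (u1, u3), with out.j its own outer ports: {out.1, u1.2, u3.1} {out.2, u1.1, u3.2}
composing d2 on (u2, u1, u3), with out.j its own outer ports: {out.1, u2.1} {out.2} {u1.1, u3.2} {u1.2, u3.1} {u2.2}

{out.1, u2.1} {out.2} {u1.1, u3.2} {u1.2, u3.1} {u2.2}


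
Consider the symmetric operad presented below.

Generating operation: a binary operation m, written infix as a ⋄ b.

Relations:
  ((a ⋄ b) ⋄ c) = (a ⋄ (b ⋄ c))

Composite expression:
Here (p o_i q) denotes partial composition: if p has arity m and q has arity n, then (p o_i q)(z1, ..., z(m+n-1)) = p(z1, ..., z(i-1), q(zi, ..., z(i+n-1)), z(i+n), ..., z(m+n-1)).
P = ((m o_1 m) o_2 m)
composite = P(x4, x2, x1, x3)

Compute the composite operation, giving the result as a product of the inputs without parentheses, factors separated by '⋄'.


x4 ⋄ x2 ⋄ x1 ⋄ x3

Key point: m is associative — brackets drop, the x-order remains.
(x2 ⋄ x1) reduces to x2 ⋄ x1
(x4 ⋄ (x2 ⋄ x1)) reduces to x4 ⋄ x2 ⋄ x1
((x4 ⋄ (x2 ⋄ x1)) ⋄ x3) reduces to x4 ⋄ x2 ⋄ x1 ⋄ x3


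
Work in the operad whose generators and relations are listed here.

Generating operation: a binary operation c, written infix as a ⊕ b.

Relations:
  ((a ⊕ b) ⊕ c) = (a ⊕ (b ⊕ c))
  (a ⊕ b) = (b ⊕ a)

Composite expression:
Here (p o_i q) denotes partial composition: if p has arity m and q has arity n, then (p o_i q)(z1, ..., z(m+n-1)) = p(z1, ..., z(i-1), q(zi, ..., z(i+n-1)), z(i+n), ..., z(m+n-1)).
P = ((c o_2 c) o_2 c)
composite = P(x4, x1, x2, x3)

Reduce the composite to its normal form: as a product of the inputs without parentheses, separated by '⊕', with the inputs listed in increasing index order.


x1 ⊕ x2 ⊕ x3 ⊕ x4

Both nesting and order wash out for c; what remains is which x's occur.
(x1 ⊕ x2) collapses to x1 ⊕ x2
((x1 ⊕ x2) ⊕ x3) collapses to x1 ⊕ x2 ⊕ x3
(x4 ⊕ ((x1 ⊕ x2) ⊕ x3)) collapses to x4 ⊕ x1 ⊕ x2 ⊕ x3
the factors in increasing index order: x1 ⊕ x2 ⊕ x3 ⊕ x4


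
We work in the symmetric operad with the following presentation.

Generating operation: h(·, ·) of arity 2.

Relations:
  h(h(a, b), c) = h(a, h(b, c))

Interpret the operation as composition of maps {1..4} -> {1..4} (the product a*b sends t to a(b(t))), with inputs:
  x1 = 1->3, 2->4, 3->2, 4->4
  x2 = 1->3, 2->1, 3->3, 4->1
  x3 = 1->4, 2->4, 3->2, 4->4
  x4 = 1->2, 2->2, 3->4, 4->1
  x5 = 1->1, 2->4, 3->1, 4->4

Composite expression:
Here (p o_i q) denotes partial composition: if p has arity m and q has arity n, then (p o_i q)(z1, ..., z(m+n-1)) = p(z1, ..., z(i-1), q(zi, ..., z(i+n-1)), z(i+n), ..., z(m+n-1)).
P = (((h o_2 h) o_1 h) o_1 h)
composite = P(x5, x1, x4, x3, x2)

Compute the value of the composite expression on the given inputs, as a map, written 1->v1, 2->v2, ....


h(x5, x1) = 1->1, 2->4, 3->4, 4->4
h(h(x5, x1), x4) = 1->4, 2->4, 3->4, 4->1
h(x3, x2) = 1->2, 2->4, 3->2, 4->4
h(h(h(x5, x1), x4), h(x3, x2)) = 1->4, 2->1, 3->4, 4->1

1->4, 2->1, 3->4, 4->1


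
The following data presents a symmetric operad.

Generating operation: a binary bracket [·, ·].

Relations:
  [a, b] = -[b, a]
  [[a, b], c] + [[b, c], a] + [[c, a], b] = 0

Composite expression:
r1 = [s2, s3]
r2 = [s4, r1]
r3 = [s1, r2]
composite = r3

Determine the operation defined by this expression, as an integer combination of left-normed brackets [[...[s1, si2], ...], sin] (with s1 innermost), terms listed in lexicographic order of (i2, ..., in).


Skip Jacobi rewriting: expand, keep s1-initial words, read off terms.
Composite bracket: [s1, [s4, [s2, s3]]]
Full expansion: 8 signed words from ab - ba (2^3 = 8).
Keep just the words that open with s1:
  s1s2s3s4 appears with sign -1, giving the term -[[[s1, s2], s3], s4]
  s1s3s2s4 appears with sign +1, giving the term +[[[s1, s3], s2], s4]
  s1s4s2s3 appears with sign +1, giving the term +[[[s1, s4], s2], s3]
  s1s4s3s2 appears with sign -1, giving the term -[[[s1, s4], s3], s2]

-[[[s1, s2], s3], s4] + [[[s1, s3], s2], s4] + [[[s1, s4], s2], s3] - [[[s1, s4], s3], s2]


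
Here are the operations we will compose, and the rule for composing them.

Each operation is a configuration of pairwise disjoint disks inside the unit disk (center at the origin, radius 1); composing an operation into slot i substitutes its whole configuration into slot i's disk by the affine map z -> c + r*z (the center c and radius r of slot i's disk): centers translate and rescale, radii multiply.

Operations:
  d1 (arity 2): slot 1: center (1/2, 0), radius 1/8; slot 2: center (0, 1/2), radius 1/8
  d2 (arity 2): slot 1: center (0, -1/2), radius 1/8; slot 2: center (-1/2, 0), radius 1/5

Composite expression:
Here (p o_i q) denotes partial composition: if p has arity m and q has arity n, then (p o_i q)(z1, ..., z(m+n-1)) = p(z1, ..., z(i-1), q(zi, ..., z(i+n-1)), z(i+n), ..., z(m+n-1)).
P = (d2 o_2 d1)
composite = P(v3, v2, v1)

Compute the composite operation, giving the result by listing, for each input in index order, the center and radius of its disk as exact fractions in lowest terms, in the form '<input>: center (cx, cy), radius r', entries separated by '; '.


v1: center (-1/2, 1/10), radius 1/40; v2: center (-2/5, 0), radius 1/40; v3: center (0, -1/2), radius 1/8

Each v-disk chains the slot maps above it in d2; radii multiply.
v3: after 1 affine step, its disk has center (0, -1/2), radius 1/8
v2: after 2 affine steps, its disk has center (-2/5, 0), radius 1/40
v1: after 2 affine steps, its disk has center (-1/2, 1/10), radius 1/40


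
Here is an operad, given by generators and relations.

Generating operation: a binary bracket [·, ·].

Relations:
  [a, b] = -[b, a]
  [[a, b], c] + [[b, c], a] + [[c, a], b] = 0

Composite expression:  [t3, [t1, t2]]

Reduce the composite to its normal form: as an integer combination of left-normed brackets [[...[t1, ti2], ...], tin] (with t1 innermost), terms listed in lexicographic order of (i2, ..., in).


-[[t1, t2], t3]

Left-normed coefficients sit on the t1-initial expansion words.
Composite bracket: [t3, [t1, t2]]
Under [a, b] = ab - ba we get 4 signed associative words (2^2 = 4).
Words beginning with t1 determine it all:
  t1t2t3 (sign -1) contributes -[[t1, t2], t3]


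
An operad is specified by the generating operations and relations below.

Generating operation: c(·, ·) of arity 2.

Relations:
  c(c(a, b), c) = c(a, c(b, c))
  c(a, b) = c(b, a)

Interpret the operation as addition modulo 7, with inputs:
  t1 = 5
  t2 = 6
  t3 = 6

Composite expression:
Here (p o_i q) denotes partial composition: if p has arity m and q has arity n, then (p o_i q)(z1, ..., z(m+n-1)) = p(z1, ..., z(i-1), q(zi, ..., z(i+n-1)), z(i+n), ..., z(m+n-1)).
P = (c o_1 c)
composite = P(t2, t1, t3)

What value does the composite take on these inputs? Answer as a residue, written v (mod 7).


3 (mod 7)

c(t2, t1) = 4
c(c(t2, t1), t3) = 3


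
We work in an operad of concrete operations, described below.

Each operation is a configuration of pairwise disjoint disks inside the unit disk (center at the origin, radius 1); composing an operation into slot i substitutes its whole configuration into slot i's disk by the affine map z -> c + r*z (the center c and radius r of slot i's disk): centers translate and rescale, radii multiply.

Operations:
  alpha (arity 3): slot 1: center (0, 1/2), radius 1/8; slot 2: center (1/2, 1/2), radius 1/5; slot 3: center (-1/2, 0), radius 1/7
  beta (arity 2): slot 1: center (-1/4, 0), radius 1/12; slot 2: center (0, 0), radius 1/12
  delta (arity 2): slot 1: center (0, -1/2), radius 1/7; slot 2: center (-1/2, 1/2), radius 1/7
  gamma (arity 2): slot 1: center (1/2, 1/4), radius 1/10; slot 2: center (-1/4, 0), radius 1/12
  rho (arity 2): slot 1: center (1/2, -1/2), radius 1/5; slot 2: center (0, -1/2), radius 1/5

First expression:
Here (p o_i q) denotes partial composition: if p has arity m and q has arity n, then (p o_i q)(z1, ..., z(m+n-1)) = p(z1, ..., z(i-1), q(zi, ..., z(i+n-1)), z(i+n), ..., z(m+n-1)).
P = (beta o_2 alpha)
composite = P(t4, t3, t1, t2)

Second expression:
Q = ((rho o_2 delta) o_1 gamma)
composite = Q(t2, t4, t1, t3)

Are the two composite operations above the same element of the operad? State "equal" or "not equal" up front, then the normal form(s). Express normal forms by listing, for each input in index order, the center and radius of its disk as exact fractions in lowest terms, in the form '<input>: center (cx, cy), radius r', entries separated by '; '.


Reducing the first expression gives t1: center (1/24, 1/24), radius 1/60; t2: center (-1/24, 0), radius 1/84; t3: center (0, 1/24), radius 1/96; t4: center (-1/4, 0), radius 1/12
Reducing the second expression gives t1: center (0, -3/5), radius 1/35; t2: center (3/5, -9/20), radius 1/50; t3: center (-1/10, -2/5), radius 1/35; t4: center (9/20, -1/2), radius 1/60
No match — not equal.

not equal — first t1: center (1/24, 1/24), radius 1/60; t2: center (-1/24, 0), radius 1/84; t3: center (0, 1/24), radius 1/96; t4: center (-1/4, 0), radius 1/12, second t1: center (0, -3/5), radius 1/35; t2: center (3/5, -9/20), radius 1/50; t3: center (-1/10, -2/5), radius 1/35; t4: center (9/20, -1/2), radius 1/60


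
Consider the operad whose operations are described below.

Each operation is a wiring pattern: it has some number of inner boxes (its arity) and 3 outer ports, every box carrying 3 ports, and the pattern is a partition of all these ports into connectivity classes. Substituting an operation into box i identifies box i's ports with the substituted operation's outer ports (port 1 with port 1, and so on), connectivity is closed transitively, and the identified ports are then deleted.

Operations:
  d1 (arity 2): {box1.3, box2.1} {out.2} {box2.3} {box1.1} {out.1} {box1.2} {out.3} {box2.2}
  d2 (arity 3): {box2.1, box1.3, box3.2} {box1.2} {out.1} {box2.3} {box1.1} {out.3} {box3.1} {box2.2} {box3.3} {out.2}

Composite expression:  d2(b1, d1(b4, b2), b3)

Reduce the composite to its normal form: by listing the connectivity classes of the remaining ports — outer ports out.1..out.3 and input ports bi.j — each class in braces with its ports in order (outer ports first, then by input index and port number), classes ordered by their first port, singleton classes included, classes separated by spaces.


{out.1} {out.2} {out.3} {b1.1} {b1.2} {b1.3, b3.2} {b2.1, b4.3} {b2.2} {b2.3} {b3.1} {b3.3} {b4.1} {b4.2}

Treat the ports identified at d2 as solder joints: merge, then drop.
d1 over (b4, b2) gives {out.1} {out.2} {out.3} {b2.1, b4.3} {b2.2} {b2.3} {b4.1} {b4.2}, out.j being that stage's outer ports
d2 over (b1, b4, b2, b3) gives {out.1} {out.2} {out.3} {b1.1} {b1.2} {b1.3, b3.2} {b2.1, b4.3} {b2.2} {b2.3} {b3.1} {b3.3} {b4.1} {b4.2}, out.j being that stage's outer ports


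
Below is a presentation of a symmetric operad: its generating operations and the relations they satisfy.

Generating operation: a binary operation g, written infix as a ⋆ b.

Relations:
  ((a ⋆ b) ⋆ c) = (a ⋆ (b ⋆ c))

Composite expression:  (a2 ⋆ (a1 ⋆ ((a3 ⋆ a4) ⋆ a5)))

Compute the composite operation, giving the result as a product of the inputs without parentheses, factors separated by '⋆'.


a2 ⋆ a1 ⋆ a3 ⋆ a4 ⋆ a5

All parenthesizations of g agree; list the a-inputs left to right.
(a3 ⋆ a4) reduces to a3 ⋆ a4
((a3 ⋆ a4) ⋆ a5) reduces to a3 ⋆ a4 ⋆ a5
(a1 ⋆ ((a3 ⋆ a4) ⋆ a5)) reduces to a1 ⋆ a3 ⋆ a4 ⋆ a5
(a2 ⋆ (a1 ⋆ ((a3 ⋆ a4) ⋆ a5))) reduces to a2 ⋆ a1 ⋆ a3 ⋆ a4 ⋆ a5


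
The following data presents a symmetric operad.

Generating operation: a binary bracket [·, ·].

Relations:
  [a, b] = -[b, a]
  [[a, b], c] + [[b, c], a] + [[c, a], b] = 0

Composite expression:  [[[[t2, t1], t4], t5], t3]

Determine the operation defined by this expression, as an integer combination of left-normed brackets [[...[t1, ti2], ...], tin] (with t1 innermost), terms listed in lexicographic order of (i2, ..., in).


A multilinear Lie element is pinned by t1-initial words (t1 innermost).
Composite bracket: [[[[t2, t1], t4], t5], t3]
Each bracket splits as ab - ba, giving 16 signed words (2^4 = 16).
The t1-initial words carry the normal form:
  sign of t1t2t4t5t3 is -1, so it contributes -[[[[t1, t2], t4], t5], t3]

-[[[[t1, t2], t4], t5], t3]


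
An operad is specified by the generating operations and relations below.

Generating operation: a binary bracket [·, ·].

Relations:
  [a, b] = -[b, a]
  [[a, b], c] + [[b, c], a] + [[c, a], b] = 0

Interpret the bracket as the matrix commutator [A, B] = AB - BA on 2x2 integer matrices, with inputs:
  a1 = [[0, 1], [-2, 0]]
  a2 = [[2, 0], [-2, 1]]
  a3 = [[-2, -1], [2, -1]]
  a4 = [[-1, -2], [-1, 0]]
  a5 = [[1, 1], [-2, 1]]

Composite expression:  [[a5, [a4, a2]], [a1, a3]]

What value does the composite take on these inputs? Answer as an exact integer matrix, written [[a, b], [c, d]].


[[0, 2], [-4, 0]]


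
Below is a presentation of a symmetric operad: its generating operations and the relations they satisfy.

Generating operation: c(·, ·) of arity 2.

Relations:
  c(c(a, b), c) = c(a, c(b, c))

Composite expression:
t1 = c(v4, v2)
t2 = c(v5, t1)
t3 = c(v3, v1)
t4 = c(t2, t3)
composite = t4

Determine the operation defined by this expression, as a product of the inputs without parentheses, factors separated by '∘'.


v5 ∘ v4 ∘ v2 ∘ v3 ∘ v1


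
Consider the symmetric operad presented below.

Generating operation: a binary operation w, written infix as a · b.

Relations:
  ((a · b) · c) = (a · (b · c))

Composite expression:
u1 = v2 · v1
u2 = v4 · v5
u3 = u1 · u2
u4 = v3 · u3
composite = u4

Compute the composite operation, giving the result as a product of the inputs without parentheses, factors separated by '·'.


v3 · v2 · v1 · v4 · v5


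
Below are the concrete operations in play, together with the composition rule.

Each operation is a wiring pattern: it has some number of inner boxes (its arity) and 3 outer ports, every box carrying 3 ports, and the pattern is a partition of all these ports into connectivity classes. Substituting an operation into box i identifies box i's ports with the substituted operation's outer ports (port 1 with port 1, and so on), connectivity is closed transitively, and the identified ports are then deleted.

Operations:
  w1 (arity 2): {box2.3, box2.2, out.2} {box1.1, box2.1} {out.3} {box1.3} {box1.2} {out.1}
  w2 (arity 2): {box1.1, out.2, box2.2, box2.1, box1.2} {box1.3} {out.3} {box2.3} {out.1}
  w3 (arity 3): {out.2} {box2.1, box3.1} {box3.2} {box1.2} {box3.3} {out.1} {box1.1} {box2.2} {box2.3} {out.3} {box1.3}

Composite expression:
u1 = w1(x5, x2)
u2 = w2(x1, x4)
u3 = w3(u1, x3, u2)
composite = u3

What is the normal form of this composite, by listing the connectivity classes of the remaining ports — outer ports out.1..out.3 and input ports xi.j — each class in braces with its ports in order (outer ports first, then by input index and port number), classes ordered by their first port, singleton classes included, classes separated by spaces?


{out.1} {out.2} {out.3} {x1.1, x1.2, x4.1, x4.2} {x1.3} {x2.1, x5.1} {x2.2, x2.3} {x3.1} {x3.2} {x3.3} {x4.3} {x5.2} {x5.3}

Connectivity passes through glued w3-boundaries; trace each wire chain.
after w1, the pattern on (x5, x2) reads {out.1} {out.2, x2.2, x2.3} {out.3} {x2.1, x5.1} {x5.2} {x5.3} (out.j = its outer ports)
after w2, the pattern on (x1, x4) reads {out.1} {out.2, x1.1, x1.2, x4.1, x4.2} {out.3} {x1.3} {x4.3} (out.j = its outer ports)
after w3, the pattern on (x5, x2, x3, x1, x4) reads {out.1} {out.2} {out.3} {x1.1, x1.2, x4.1, x4.2} {x1.3} {x2.1, x5.1} {x2.2, x2.3} {x3.1} {x3.2} {x3.3} {x4.3} {x5.2} {x5.3} (out.j = its outer ports)


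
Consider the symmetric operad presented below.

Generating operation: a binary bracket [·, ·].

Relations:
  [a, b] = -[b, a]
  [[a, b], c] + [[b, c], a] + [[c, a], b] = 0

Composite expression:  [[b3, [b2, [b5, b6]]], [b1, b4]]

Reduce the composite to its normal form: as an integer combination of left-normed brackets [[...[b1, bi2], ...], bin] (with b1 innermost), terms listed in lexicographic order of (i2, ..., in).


[[[[[b1, b4], b2], b5], b6], b3] - [[[[[b1, b4], b2], b6], b5], b3] - [[[[[b1, b4], b3], b2], b5], b6] + [[[[[b1, b4], b3], b2], b6], b5] + [[[[[b1, b4], b3], b5], b6], b2] - [[[[[b1, b4], b3], b6], b5], b2] - [[[[[b1, b4], b5], b6], b2], b3] + [[[[[b1, b4], b6], b5], b2], b3]

Skip Jacobi rewriting: expand, keep b1-initial words, read off terms.
Composite bracket: [[b3, [b2, [b5, b6]]], [b1, b4]]
The bracket unfolds into 32 signed words via [a, b] = ab - ba (2^5 = 32).
Coefficients come from the b1-initial words:
  b1b4b2b5b6b3 (sign +1) contributes +[[[[[b1, b4], b2], b5], b6], b3]
  b1b4b2b6b5b3 (sign -1) contributes -[[[[[b1, b4], b2], b6], b5], b3]
  b1b4b3b2b5b6 (sign -1) contributes -[[[[[b1, b4], b3], b2], b5], b6]
  b1b4b3b2b6b5 (sign +1) contributes +[[[[[b1, b4], b3], b2], b6], b5]
  b1b4b3b5b6b2 (sign +1) contributes +[[[[[b1, b4], b3], b5], b6], b2]
  b1b4b3b6b5b2 (sign -1) contributes -[[[[[b1, b4], b3], b6], b5], b2]
  b1b4b5b6b2b3 (sign -1) contributes -[[[[[b1, b4], b5], b6], b2], b3]
  b1b4b6b5b2b3 (sign +1) contributes +[[[[[b1, b4], b6], b5], b2], b3]


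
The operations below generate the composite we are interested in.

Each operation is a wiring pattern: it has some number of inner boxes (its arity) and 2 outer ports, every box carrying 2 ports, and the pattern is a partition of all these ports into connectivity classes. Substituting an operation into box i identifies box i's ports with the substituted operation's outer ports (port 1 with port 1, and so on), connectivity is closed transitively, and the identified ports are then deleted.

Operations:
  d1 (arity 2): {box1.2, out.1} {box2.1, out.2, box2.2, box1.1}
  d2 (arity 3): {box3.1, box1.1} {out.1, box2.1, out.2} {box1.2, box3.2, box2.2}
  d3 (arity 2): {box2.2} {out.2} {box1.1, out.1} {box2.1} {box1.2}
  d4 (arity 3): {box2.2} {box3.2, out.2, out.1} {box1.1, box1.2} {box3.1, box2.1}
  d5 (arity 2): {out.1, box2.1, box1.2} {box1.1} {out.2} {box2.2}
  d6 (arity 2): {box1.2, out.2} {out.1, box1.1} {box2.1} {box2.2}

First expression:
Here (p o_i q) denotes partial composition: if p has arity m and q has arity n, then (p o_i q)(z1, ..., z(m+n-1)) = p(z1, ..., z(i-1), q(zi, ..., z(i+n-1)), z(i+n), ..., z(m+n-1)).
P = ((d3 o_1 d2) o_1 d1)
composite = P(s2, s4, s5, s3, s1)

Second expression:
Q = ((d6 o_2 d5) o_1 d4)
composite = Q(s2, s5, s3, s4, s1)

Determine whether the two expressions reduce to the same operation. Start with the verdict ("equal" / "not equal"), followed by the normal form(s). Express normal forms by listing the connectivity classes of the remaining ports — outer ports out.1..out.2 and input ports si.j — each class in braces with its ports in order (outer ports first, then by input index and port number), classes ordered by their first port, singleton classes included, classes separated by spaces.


The first expression reduces to {out.1, s5.1} {out.2} {s1.1} {s1.2} {s2.1, s3.2, s4.1, s4.2, s5.2} {s2.2, s3.1}
The second expression reduces to {out.1, out.2, s3.2} {s1.1, s4.2} {s1.2} {s2.1, s2.2} {s3.1, s5.1} {s4.1} {s5.2}
The normal forms differ: not equal.

not equal; the first gives {out.1, s5.1} {out.2} {s1.1} {s1.2} {s2.1, s3.2, s4.1, s4.2, s5.2} {s2.2, s3.1} and the second {out.1, out.2, s3.2} {s1.1, s4.2} {s1.2} {s2.1, s2.2} {s3.1, s5.1} {s4.1} {s5.2}


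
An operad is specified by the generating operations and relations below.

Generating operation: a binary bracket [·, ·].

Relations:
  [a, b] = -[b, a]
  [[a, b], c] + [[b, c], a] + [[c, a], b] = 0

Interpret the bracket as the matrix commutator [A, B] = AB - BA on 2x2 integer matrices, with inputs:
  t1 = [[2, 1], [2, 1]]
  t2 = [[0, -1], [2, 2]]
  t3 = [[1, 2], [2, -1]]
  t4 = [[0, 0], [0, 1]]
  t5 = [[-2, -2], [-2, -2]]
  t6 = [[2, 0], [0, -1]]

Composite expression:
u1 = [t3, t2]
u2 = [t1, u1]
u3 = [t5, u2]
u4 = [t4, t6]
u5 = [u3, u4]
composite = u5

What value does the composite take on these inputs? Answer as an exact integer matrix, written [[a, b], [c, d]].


[[0, 0], [0, 0]]

[t3, t2] = [[6, 2], [-8, -6]]
[t1, [t3, t2]] = [[-12, -10], [32, 12]]
[t5, [t1, [t3, t2]]] = [[-84, -48], [48, 84]]
[t4, t6] = [[0, 0], [0, 0]]
[[t5, [t1, [t3, t2]]], [t4, t6]] = [[0, 0], [0, 0]]
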